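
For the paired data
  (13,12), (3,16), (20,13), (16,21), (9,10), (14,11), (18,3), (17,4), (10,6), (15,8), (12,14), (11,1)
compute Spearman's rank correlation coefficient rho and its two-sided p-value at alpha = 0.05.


Step 1: Rank x and y separately (midranks; no ties here).
rank(x): 13->6, 3->1, 20->12, 16->9, 9->2, 14->7, 18->11, 17->10, 10->3, 15->8, 12->5, 11->4
rank(y): 12->8, 16->11, 13->9, 21->12, 10->6, 11->7, 3->2, 4->3, 6->4, 8->5, 14->10, 1->1
Step 2: d_i = R_x(i) - R_y(i); compute d_i^2.
  (6-8)^2=4, (1-11)^2=100, (12-9)^2=9, (9-12)^2=9, (2-6)^2=16, (7-7)^2=0, (11-2)^2=81, (10-3)^2=49, (3-4)^2=1, (8-5)^2=9, (5-10)^2=25, (4-1)^2=9
sum(d^2) = 312.
Step 3: rho = 1 - 6*312 / (12*(12^2 - 1)) = 1 - 1872/1716 = -0.090909.
Step 4: Under H0, t = rho * sqrt((n-2)/(1-rho^2)) = -0.2887 ~ t(10).
Step 5: Two-sided p-value from the t-distribution with 10 df = 0.778725.
Step 6: alpha = 0.05. fail to reject H0.

rho = -0.0909, p = 0.778725, fail to reject H0 at alpha = 0.05.


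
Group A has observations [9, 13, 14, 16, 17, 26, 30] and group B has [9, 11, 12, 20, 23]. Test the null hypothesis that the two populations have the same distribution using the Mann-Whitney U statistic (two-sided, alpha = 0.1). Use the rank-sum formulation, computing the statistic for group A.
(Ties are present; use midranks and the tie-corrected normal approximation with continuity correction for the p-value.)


Step 1: Combine and sort all 12 observations; assign midranks.
sorted (value, group): (9,X), (9,Y), (11,Y), (12,Y), (13,X), (14,X), (16,X), (17,X), (20,Y), (23,Y), (26,X), (30,X)
ranks: 9->1.5, 9->1.5, 11->3, 12->4, 13->5, 14->6, 16->7, 17->8, 20->9, 23->10, 26->11, 30->12
Step 2: Rank sum for X: R1 = 1.5 + 5 + 6 + 7 + 8 + 11 + 12 = 50.5.
Step 3: U_X = R1 - n1(n1+1)/2 = 50.5 - 7*8/2 = 50.5 - 28 = 22.5.
       U_Y = n1*n2 - U_X = 35 - 22.5 = 12.5.
Step 4: Ties are present, so use the tie-corrected normal approximation (with continuity correction) for the p-value.
Step 5: p-value = 0.464120; compare to alpha = 0.1. fail to reject H0.

U_X = 22.5, p = 0.464120, fail to reject H0 at alpha = 0.1.


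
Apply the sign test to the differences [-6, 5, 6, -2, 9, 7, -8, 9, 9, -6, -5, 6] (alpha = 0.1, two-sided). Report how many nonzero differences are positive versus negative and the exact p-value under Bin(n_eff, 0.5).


Step 1: Discard zero differences. Original n = 12; n_eff = number of nonzero differences = 12.
Nonzero differences (with sign): -6, +5, +6, -2, +9, +7, -8, +9, +9, -6, -5, +6
Step 2: Count signs: positive = 7, negative = 5.
Step 3: Under H0: P(positive) = 0.5, so the number of positives S ~ Bin(12, 0.5).
Step 4: Two-sided exact p-value = sum of Bin(12,0.5) probabilities at or below the observed probability = 0.774414.
Step 5: alpha = 0.1. fail to reject H0.

n_eff = 12, pos = 7, neg = 5, p = 0.774414, fail to reject H0.


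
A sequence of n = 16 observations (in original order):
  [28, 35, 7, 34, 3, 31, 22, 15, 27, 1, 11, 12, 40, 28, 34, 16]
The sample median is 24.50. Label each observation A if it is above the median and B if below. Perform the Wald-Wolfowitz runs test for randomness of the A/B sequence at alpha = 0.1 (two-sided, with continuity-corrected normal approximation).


Step 1: Compute median = 24.50; label A = above, B = below.
Labels in order: AABABABBABBBAAAB  (n_A = 8, n_B = 8)
Step 2: Count runs R = 10.
Step 3: Under H0 (random ordering), E[R] = 2*n_A*n_B/(n_A+n_B) + 1 = 2*8*8/16 + 1 = 9.0000.
        Var[R] = 2*n_A*n_B*(2*n_A*n_B - n_A - n_B) / ((n_A+n_B)^2 * (n_A+n_B-1)) = 14336/3840 = 3.7333.
        SD[R] = 1.9322.
Step 4: Continuity-corrected z = (R - 0.5 - E[R]) / SD[R] = (10 - 0.5 - 9.0000) / 1.9322 = 0.2588.
Step 5: Two-sided p-value via normal approximation = 2*(1 - Phi(|z|)) = 0.795809.
Step 6: alpha = 0.1. fail to reject H0.

R = 10, z = 0.2588, p = 0.795809, fail to reject H0.


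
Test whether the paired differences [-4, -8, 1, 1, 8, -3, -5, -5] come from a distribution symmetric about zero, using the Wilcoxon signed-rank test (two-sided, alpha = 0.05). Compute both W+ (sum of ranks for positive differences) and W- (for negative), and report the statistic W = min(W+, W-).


Step 1: Drop any zero differences (none here) and take |d_i|.
|d| = [4, 8, 1, 1, 8, 3, 5, 5]
Step 2: Midrank |d_i| (ties get averaged ranks).
ranks: |4|->4, |8|->7.5, |1|->1.5, |1|->1.5, |8|->7.5, |3|->3, |5|->5.5, |5|->5.5
Step 3: Attach original signs; sum ranks with positive sign and with negative sign.
W+ = 1.5 + 1.5 + 7.5 = 10.5
W- = 4 + 7.5 + 3 + 5.5 + 5.5 = 25.5
(Check: W+ + W- = 36 should equal n(n+1)/2 = 36.)
Step 4: Test statistic W = min(W+, W-) = 10.5.
Step 5: Ties in |d|, so use the tie-corrected normal approximation.
        E[W] = n(n+1)/4 = 8*9/4 = 18.
        Tie groups: |d|=1 (t=2), |d|=5 (t=2), |d|=8 (t=2); sum(t^3 - t) = 18.
        Var[W] = n(n+1)(2n+1)/24 - sum(t^3-t)/48 = 1224/24 - 18/48 = 50.625.
        z = (W - E[W]) / sqrt(Var[W]) = (10.5 - 18) / 7.1151 = -1.0541.
        Two-sided p = 2*Phi(z) = 0.291841.
Step 6: alpha = 0.05. fail to reject H0.

W+ = 10.5, W- = 25.5, W = min = 10.5, p = 0.291841, fail to reject H0.


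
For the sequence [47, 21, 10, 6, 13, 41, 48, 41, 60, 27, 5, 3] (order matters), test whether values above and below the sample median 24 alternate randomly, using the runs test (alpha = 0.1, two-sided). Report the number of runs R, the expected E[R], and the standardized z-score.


Step 1: Compute median = 24; label A = above, B = below.
Labels in order: ABBBBAAAAABB  (n_A = 6, n_B = 6)
Step 2: Count runs R = 4.
Step 3: Under H0 (random ordering), E[R] = 2*n_A*n_B/(n_A+n_B) + 1 = 2*6*6/12 + 1 = 7.0000.
        Var[R] = 2*n_A*n_B*(2*n_A*n_B - n_A - n_B) / ((n_A+n_B)^2 * (n_A+n_B-1)) = 4320/1584 = 2.7273.
        SD[R] = 1.6514.
Step 4: Continuity-corrected z = (R + 0.5 - E[R]) / SD[R] = (4 + 0.5 - 7.0000) / 1.6514 = -1.5138.
Step 5: Two-sided p-value via normal approximation = 2*(1 - Phi(|z|)) = 0.130070.
Step 6: alpha = 0.1. fail to reject H0.

R = 4, z = -1.5138, p = 0.130070, fail to reject H0.


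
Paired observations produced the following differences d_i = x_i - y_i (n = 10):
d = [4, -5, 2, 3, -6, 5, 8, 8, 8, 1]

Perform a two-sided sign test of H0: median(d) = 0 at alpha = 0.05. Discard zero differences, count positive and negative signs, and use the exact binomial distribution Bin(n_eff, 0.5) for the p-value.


Step 1: Discard zero differences. Original n = 10; n_eff = number of nonzero differences = 10.
Nonzero differences (with sign): +4, -5, +2, +3, -6, +5, +8, +8, +8, +1
Step 2: Count signs: positive = 8, negative = 2.
Step 3: Under H0: P(positive) = 0.5, so the number of positives S ~ Bin(10, 0.5).
Step 4: Two-sided exact p-value = sum of Bin(10,0.5) probabilities at or below the observed probability = 0.109375.
Step 5: alpha = 0.05. fail to reject H0.

n_eff = 10, pos = 8, neg = 2, p = 0.109375, fail to reject H0.


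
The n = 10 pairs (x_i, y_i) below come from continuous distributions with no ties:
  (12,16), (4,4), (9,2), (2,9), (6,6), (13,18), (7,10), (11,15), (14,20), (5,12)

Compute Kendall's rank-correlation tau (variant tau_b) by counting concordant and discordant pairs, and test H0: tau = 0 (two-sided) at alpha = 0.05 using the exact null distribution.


Step 1: Enumerate the 45 unordered pairs (i,j) with i<j and classify each by sign(x_j-x_i) * sign(y_j-y_i).
  (1,2):dx=-8,dy=-12->C; (1,3):dx=-3,dy=-14->C; (1,4):dx=-10,dy=-7->C; (1,5):dx=-6,dy=-10->C
  (1,6):dx=+1,dy=+2->C; (1,7):dx=-5,dy=-6->C; (1,8):dx=-1,dy=-1->C; (1,9):dx=+2,dy=+4->C
  (1,10):dx=-7,dy=-4->C; (2,3):dx=+5,dy=-2->D; (2,4):dx=-2,dy=+5->D; (2,5):dx=+2,dy=+2->C
  (2,6):dx=+9,dy=+14->C; (2,7):dx=+3,dy=+6->C; (2,8):dx=+7,dy=+11->C; (2,9):dx=+10,dy=+16->C
  (2,10):dx=+1,dy=+8->C; (3,4):dx=-7,dy=+7->D; (3,5):dx=-3,dy=+4->D; (3,6):dx=+4,dy=+16->C
  (3,7):dx=-2,dy=+8->D; (3,8):dx=+2,dy=+13->C; (3,9):dx=+5,dy=+18->C; (3,10):dx=-4,dy=+10->D
  (4,5):dx=+4,dy=-3->D; (4,6):dx=+11,dy=+9->C; (4,7):dx=+5,dy=+1->C; (4,8):dx=+9,dy=+6->C
  (4,9):dx=+12,dy=+11->C; (4,10):dx=+3,dy=+3->C; (5,6):dx=+7,dy=+12->C; (5,7):dx=+1,dy=+4->C
  (5,8):dx=+5,dy=+9->C; (5,9):dx=+8,dy=+14->C; (5,10):dx=-1,dy=+6->D; (6,7):dx=-6,dy=-8->C
  (6,8):dx=-2,dy=-3->C; (6,9):dx=+1,dy=+2->C; (6,10):dx=-8,dy=-6->C; (7,8):dx=+4,dy=+5->C
  (7,9):dx=+7,dy=+10->C; (7,10):dx=-2,dy=+2->D; (8,9):dx=+3,dy=+5->C; (8,10):dx=-6,dy=-3->C
  (9,10):dx=-9,dy=-8->C
Step 2: C = 36, D = 9, total pairs = 45.
Step 3: tau = (C - D)/(n(n-1)/2) = (36 - 9)/45 = 0.600000.
Step 4: Exact two-sided p-value (enumerate n! = 3628800 permutations of y under H0): p = 0.016666.
Step 5: alpha = 0.05. reject H0.

tau_b = 0.6000 (C=36, D=9), p = 0.016666, reject H0.


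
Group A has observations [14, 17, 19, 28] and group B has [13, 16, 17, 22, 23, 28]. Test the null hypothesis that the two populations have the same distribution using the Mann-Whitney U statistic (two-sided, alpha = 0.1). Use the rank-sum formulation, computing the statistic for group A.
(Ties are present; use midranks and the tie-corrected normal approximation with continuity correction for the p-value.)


Step 1: Combine and sort all 10 observations; assign midranks.
sorted (value, group): (13,Y), (14,X), (16,Y), (17,X), (17,Y), (19,X), (22,Y), (23,Y), (28,X), (28,Y)
ranks: 13->1, 14->2, 16->3, 17->4.5, 17->4.5, 19->6, 22->7, 23->8, 28->9.5, 28->9.5
Step 2: Rank sum for X: R1 = 2 + 4.5 + 6 + 9.5 = 22.
Step 3: U_X = R1 - n1(n1+1)/2 = 22 - 4*5/2 = 22 - 10 = 12.
       U_Y = n1*n2 - U_X = 24 - 12 = 12.
Step 4: Ties are present, so use the tie-corrected normal approximation (with continuity correction) for the p-value.
Step 5: p-value = 1.000000; compare to alpha = 0.1. fail to reject H0.

U_X = 12, p = 1.000000, fail to reject H0 at alpha = 0.1.


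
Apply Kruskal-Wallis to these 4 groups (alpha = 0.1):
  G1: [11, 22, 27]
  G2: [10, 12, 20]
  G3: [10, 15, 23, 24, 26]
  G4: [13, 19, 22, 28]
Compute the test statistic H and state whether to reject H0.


Step 1: Combine all N = 15 observations and assign midranks.
sorted (value, group, rank): (10,G2,1.5), (10,G3,1.5), (11,G1,3), (12,G2,4), (13,G4,5), (15,G3,6), (19,G4,7), (20,G2,8), (22,G1,9.5), (22,G4,9.5), (23,G3,11), (24,G3,12), (26,G3,13), (27,G1,14), (28,G4,15)
Step 2: Sum ranks within each group.
R_1 = 26.5 (n_1 = 3)
R_2 = 13.5 (n_2 = 3)
R_3 = 43.5 (n_3 = 5)
R_4 = 36.5 (n_4 = 4)
Step 3: H = 12/(N(N+1)) * sum(R_i^2/n_i) - 3(N+1)
     = 12/(15*16) * (26.5^2/3 + 13.5^2/3 + 43.5^2/5 + 36.5^2/4) - 3*16
     = 0.050000 * 1006.35 - 48
     = 2.317292.
Step 4: Ties present; correction factor C = 1 - 12/(15^3 - 15) = 0.996429. Corrected H = 2.317292 / 0.996429 = 2.325597.
Step 5: Under H0, H ~ chi^2(3); p-value = 0.507635.
Step 6: alpha = 0.1. fail to reject H0.

H = 2.3256, df = 3, p = 0.507635, fail to reject H0.


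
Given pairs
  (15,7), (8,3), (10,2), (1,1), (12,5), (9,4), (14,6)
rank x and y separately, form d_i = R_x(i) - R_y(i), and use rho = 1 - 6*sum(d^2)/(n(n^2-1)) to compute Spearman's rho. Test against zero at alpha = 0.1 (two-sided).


Step 1: Rank x and y separately (midranks; no ties here).
rank(x): 15->7, 8->2, 10->4, 1->1, 12->5, 9->3, 14->6
rank(y): 7->7, 3->3, 2->2, 1->1, 5->5, 4->4, 6->6
Step 2: d_i = R_x(i) - R_y(i); compute d_i^2.
  (7-7)^2=0, (2-3)^2=1, (4-2)^2=4, (1-1)^2=0, (5-5)^2=0, (3-4)^2=1, (6-6)^2=0
sum(d^2) = 6.
Step 3: rho = 1 - 6*6 / (7*(7^2 - 1)) = 1 - 36/336 = 0.892857.
Step 4: Under H0, t = rho * sqrt((n-2)/(1-rho^2)) = 4.4333 ~ t(5).
Step 5: Two-sided p-value from the t-distribution with 5 df = 0.006807.
Step 6: alpha = 0.1. reject H0.

rho = 0.8929, p = 0.006807, reject H0 at alpha = 0.1.


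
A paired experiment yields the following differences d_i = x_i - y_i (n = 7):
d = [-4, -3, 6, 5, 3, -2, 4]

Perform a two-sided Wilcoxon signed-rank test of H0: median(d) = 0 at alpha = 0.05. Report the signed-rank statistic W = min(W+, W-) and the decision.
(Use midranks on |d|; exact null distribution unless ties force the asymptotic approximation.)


Step 1: Drop any zero differences (none here) and take |d_i|.
|d| = [4, 3, 6, 5, 3, 2, 4]
Step 2: Midrank |d_i| (ties get averaged ranks).
ranks: |4|->4.5, |3|->2.5, |6|->7, |5|->6, |3|->2.5, |2|->1, |4|->4.5
Step 3: Attach original signs; sum ranks with positive sign and with negative sign.
W+ = 7 + 6 + 2.5 + 4.5 = 20
W- = 4.5 + 2.5 + 1 = 8
(Check: W+ + W- = 28 should equal n(n+1)/2 = 28.)
Step 4: Test statistic W = min(W+, W-) = 8.
Step 5: Ties in |d|, so use the tie-corrected normal approximation.
        E[W] = n(n+1)/4 = 7*8/4 = 14.
        Tie groups: |d|=3 (t=2), |d|=4 (t=2); sum(t^3 - t) = 12.
        Var[W] = n(n+1)(2n+1)/24 - sum(t^3-t)/48 = 840/24 - 12/48 = 34.75.
        z = (W - E[W]) / sqrt(Var[W]) = (8 - 14) / 5.8949 = -1.0178.
        Two-sided p = 2*Phi(z) = 0.308760.
Step 6: alpha = 0.05. fail to reject H0.

W+ = 20, W- = 8, W = min = 8, p = 0.308760, fail to reject H0.


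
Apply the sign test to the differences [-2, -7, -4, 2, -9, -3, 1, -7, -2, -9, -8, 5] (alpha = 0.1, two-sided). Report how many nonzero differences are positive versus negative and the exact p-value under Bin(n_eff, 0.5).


Step 1: Discard zero differences. Original n = 12; n_eff = number of nonzero differences = 12.
Nonzero differences (with sign): -2, -7, -4, +2, -9, -3, +1, -7, -2, -9, -8, +5
Step 2: Count signs: positive = 3, negative = 9.
Step 3: Under H0: P(positive) = 0.5, so the number of positives S ~ Bin(12, 0.5).
Step 4: Two-sided exact p-value = sum of Bin(12,0.5) probabilities at or below the observed probability = 0.145996.
Step 5: alpha = 0.1. fail to reject H0.

n_eff = 12, pos = 3, neg = 9, p = 0.145996, fail to reject H0.


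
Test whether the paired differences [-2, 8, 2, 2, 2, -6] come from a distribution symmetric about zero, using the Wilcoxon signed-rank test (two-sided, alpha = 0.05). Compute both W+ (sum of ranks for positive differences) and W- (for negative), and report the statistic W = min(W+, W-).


Step 1: Drop any zero differences (none here) and take |d_i|.
|d| = [2, 8, 2, 2, 2, 6]
Step 2: Midrank |d_i| (ties get averaged ranks).
ranks: |2|->2.5, |8|->6, |2|->2.5, |2|->2.5, |2|->2.5, |6|->5
Step 3: Attach original signs; sum ranks with positive sign and with negative sign.
W+ = 6 + 2.5 + 2.5 + 2.5 = 13.5
W- = 2.5 + 5 = 7.5
(Check: W+ + W- = 21 should equal n(n+1)/2 = 21.)
Step 4: Test statistic W = min(W+, W-) = 7.5.
Step 5: Ties in |d|, so use the tie-corrected normal approximation.
        E[W] = n(n+1)/4 = 6*7/4 = 10.5.
        Tie groups: |d|=2 (t=4); sum(t^3 - t) = 60.
        Var[W] = n(n+1)(2n+1)/24 - sum(t^3-t)/48 = 546/24 - 60/48 = 21.5.
        z = (W - E[W]) / sqrt(Var[W]) = (7.5 - 10.5) / 4.6368 = -0.6470.
        Two-sided p = 2*Phi(z) = 0.517634.
Step 6: alpha = 0.05. fail to reject H0.

W+ = 13.5, W- = 7.5, W = min = 7.5, p = 0.517634, fail to reject H0.


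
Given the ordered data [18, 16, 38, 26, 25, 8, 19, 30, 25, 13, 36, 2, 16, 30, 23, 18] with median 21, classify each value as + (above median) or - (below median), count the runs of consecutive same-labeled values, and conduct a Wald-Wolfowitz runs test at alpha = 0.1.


Step 1: Compute median = 21; label A = above, B = below.
Labels in order: BBAAABBAABABBAAB  (n_A = 8, n_B = 8)
Step 2: Count runs R = 9.
Step 3: Under H0 (random ordering), E[R] = 2*n_A*n_B/(n_A+n_B) + 1 = 2*8*8/16 + 1 = 9.0000.
        Var[R] = 2*n_A*n_B*(2*n_A*n_B - n_A - n_B) / ((n_A+n_B)^2 * (n_A+n_B-1)) = 14336/3840 = 3.7333.
        SD[R] = 1.9322.
Step 4: R = E[R], so z = 0 with no continuity correction.
Step 5: Two-sided p-value via normal approximation = 2*(1 - Phi(|z|)) = 1.000000.
Step 6: alpha = 0.1. fail to reject H0.

R = 9, z = 0.0000, p = 1.000000, fail to reject H0.


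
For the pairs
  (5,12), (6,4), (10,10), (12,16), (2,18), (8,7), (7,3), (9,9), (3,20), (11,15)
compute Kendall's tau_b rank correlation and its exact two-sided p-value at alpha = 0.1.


Step 1: Enumerate the 45 unordered pairs (i,j) with i<j and classify each by sign(x_j-x_i) * sign(y_j-y_i).
  (1,2):dx=+1,dy=-8->D; (1,3):dx=+5,dy=-2->D; (1,4):dx=+7,dy=+4->C; (1,5):dx=-3,dy=+6->D
  (1,6):dx=+3,dy=-5->D; (1,7):dx=+2,dy=-9->D; (1,8):dx=+4,dy=-3->D; (1,9):dx=-2,dy=+8->D
  (1,10):dx=+6,dy=+3->C; (2,3):dx=+4,dy=+6->C; (2,4):dx=+6,dy=+12->C; (2,5):dx=-4,dy=+14->D
  (2,6):dx=+2,dy=+3->C; (2,7):dx=+1,dy=-1->D; (2,8):dx=+3,dy=+5->C; (2,9):dx=-3,dy=+16->D
  (2,10):dx=+5,dy=+11->C; (3,4):dx=+2,dy=+6->C; (3,5):dx=-8,dy=+8->D; (3,6):dx=-2,dy=-3->C
  (3,7):dx=-3,dy=-7->C; (3,8):dx=-1,dy=-1->C; (3,9):dx=-7,dy=+10->D; (3,10):dx=+1,dy=+5->C
  (4,5):dx=-10,dy=+2->D; (4,6):dx=-4,dy=-9->C; (4,7):dx=-5,dy=-13->C; (4,8):dx=-3,dy=-7->C
  (4,9):dx=-9,dy=+4->D; (4,10):dx=-1,dy=-1->C; (5,6):dx=+6,dy=-11->D; (5,7):dx=+5,dy=-15->D
  (5,8):dx=+7,dy=-9->D; (5,9):dx=+1,dy=+2->C; (5,10):dx=+9,dy=-3->D; (6,7):dx=-1,dy=-4->C
  (6,8):dx=+1,dy=+2->C; (6,9):dx=-5,dy=+13->D; (6,10):dx=+3,dy=+8->C; (7,8):dx=+2,dy=+6->C
  (7,9):dx=-4,dy=+17->D; (7,10):dx=+4,dy=+12->C; (8,9):dx=-6,dy=+11->D; (8,10):dx=+2,dy=+6->C
  (9,10):dx=+8,dy=-5->D
Step 2: C = 23, D = 22, total pairs = 45.
Step 3: tau = (C - D)/(n(n-1)/2) = (23 - 22)/45 = 0.022222.
Step 4: Exact two-sided p-value (enumerate n! = 3628800 permutations of y under H0): p = 1.000000.
Step 5: alpha = 0.1. fail to reject H0.

tau_b = 0.0222 (C=23, D=22), p = 1.000000, fail to reject H0.


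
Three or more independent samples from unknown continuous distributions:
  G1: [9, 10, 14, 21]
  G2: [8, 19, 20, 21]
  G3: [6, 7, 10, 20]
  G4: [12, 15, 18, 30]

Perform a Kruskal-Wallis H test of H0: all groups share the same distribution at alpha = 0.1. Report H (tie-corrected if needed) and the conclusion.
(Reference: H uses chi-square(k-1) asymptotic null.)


Step 1: Combine all N = 16 observations and assign midranks.
sorted (value, group, rank): (6,G3,1), (7,G3,2), (8,G2,3), (9,G1,4), (10,G1,5.5), (10,G3,5.5), (12,G4,7), (14,G1,8), (15,G4,9), (18,G4,10), (19,G2,11), (20,G2,12.5), (20,G3,12.5), (21,G1,14.5), (21,G2,14.5), (30,G4,16)
Step 2: Sum ranks within each group.
R_1 = 32 (n_1 = 4)
R_2 = 41 (n_2 = 4)
R_3 = 21 (n_3 = 4)
R_4 = 42 (n_4 = 4)
Step 3: H = 12/(N(N+1)) * sum(R_i^2/n_i) - 3(N+1)
     = 12/(16*17) * (32^2/4 + 41^2/4 + 21^2/4 + 42^2/4) - 3*17
     = 0.044118 * 1227.5 - 51
     = 3.154412.
Step 4: Ties present; correction factor C = 1 - 18/(16^3 - 16) = 0.995588. Corrected H = 3.154412 / 0.995588 = 3.168390.
Step 5: Under H0, H ~ chi^2(3); p-value = 0.366384.
Step 6: alpha = 0.1. fail to reject H0.

H = 3.1684, df = 3, p = 0.366384, fail to reject H0.


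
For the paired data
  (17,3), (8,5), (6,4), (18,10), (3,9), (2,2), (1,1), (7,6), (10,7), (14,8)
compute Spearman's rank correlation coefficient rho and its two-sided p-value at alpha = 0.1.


Step 1: Rank x and y separately (midranks; no ties here).
rank(x): 17->9, 8->6, 6->4, 18->10, 3->3, 2->2, 1->1, 7->5, 10->7, 14->8
rank(y): 3->3, 5->5, 4->4, 10->10, 9->9, 2->2, 1->1, 6->6, 7->7, 8->8
Step 2: d_i = R_x(i) - R_y(i); compute d_i^2.
  (9-3)^2=36, (6-5)^2=1, (4-4)^2=0, (10-10)^2=0, (3-9)^2=36, (2-2)^2=0, (1-1)^2=0, (5-6)^2=1, (7-7)^2=0, (8-8)^2=0
sum(d^2) = 74.
Step 3: rho = 1 - 6*74 / (10*(10^2 - 1)) = 1 - 444/990 = 0.551515.
Step 4: Under H0, t = rho * sqrt((n-2)/(1-rho^2)) = 1.8700 ~ t(8).
Step 5: Two-sided p-value from the t-distribution with 8 df = 0.098401.
Step 6: alpha = 0.1. reject H0.

rho = 0.5515, p = 0.098401, reject H0 at alpha = 0.1.


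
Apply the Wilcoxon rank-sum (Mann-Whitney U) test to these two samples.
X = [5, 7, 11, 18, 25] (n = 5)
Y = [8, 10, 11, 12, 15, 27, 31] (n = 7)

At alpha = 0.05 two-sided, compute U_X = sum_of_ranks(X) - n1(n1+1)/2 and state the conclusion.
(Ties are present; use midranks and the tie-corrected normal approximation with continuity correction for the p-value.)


Step 1: Combine and sort all 12 observations; assign midranks.
sorted (value, group): (5,X), (7,X), (8,Y), (10,Y), (11,X), (11,Y), (12,Y), (15,Y), (18,X), (25,X), (27,Y), (31,Y)
ranks: 5->1, 7->2, 8->3, 10->4, 11->5.5, 11->5.5, 12->7, 15->8, 18->9, 25->10, 27->11, 31->12
Step 2: Rank sum for X: R1 = 1 + 2 + 5.5 + 9 + 10 = 27.5.
Step 3: U_X = R1 - n1(n1+1)/2 = 27.5 - 5*6/2 = 27.5 - 15 = 12.5.
       U_Y = n1*n2 - U_X = 35 - 12.5 = 22.5.
Step 4: Ties are present, so use the tie-corrected normal approximation (with continuity correction) for the p-value.
Step 5: p-value = 0.464120; compare to alpha = 0.05. fail to reject H0.

U_X = 12.5, p = 0.464120, fail to reject H0 at alpha = 0.05.


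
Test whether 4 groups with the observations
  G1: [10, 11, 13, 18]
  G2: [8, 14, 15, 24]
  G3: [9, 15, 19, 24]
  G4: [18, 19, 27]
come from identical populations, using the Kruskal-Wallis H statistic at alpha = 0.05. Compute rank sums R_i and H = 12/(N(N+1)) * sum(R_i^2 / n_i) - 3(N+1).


Step 1: Combine all N = 15 observations and assign midranks.
sorted (value, group, rank): (8,G2,1), (9,G3,2), (10,G1,3), (11,G1,4), (13,G1,5), (14,G2,6), (15,G2,7.5), (15,G3,7.5), (18,G1,9.5), (18,G4,9.5), (19,G3,11.5), (19,G4,11.5), (24,G2,13.5), (24,G3,13.5), (27,G4,15)
Step 2: Sum ranks within each group.
R_1 = 21.5 (n_1 = 4)
R_2 = 28 (n_2 = 4)
R_3 = 34.5 (n_3 = 4)
R_4 = 36 (n_4 = 3)
Step 3: H = 12/(N(N+1)) * sum(R_i^2/n_i) - 3(N+1)
     = 12/(15*16) * (21.5^2/4 + 28^2/4 + 34.5^2/4 + 36^2/3) - 3*16
     = 0.050000 * 1041.12 - 48
     = 4.056250.
Step 4: Ties present; correction factor C = 1 - 24/(15^3 - 15) = 0.992857. Corrected H = 4.056250 / 0.992857 = 4.085432.
Step 5: Under H0, H ~ chi^2(3); p-value = 0.252386.
Step 6: alpha = 0.05. fail to reject H0.

H = 4.0854, df = 3, p = 0.252386, fail to reject H0.


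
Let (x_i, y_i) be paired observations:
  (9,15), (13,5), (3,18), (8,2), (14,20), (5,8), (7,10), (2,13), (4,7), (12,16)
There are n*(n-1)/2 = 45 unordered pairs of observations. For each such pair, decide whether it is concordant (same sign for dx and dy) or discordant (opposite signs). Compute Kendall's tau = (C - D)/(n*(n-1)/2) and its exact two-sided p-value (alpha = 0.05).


Step 1: Enumerate the 45 unordered pairs (i,j) with i<j and classify each by sign(x_j-x_i) * sign(y_j-y_i).
  (1,2):dx=+4,dy=-10->D; (1,3):dx=-6,dy=+3->D; (1,4):dx=-1,dy=-13->C; (1,5):dx=+5,dy=+5->C
  (1,6):dx=-4,dy=-7->C; (1,7):dx=-2,dy=-5->C; (1,8):dx=-7,dy=-2->C; (1,9):dx=-5,dy=-8->C
  (1,10):dx=+3,dy=+1->C; (2,3):dx=-10,dy=+13->D; (2,4):dx=-5,dy=-3->C; (2,5):dx=+1,dy=+15->C
  (2,6):dx=-8,dy=+3->D; (2,7):dx=-6,dy=+5->D; (2,8):dx=-11,dy=+8->D; (2,9):dx=-9,dy=+2->D
  (2,10):dx=-1,dy=+11->D; (3,4):dx=+5,dy=-16->D; (3,5):dx=+11,dy=+2->C; (3,6):dx=+2,dy=-10->D
  (3,7):dx=+4,dy=-8->D; (3,8):dx=-1,dy=-5->C; (3,9):dx=+1,dy=-11->D; (3,10):dx=+9,dy=-2->D
  (4,5):dx=+6,dy=+18->C; (4,6):dx=-3,dy=+6->D; (4,7):dx=-1,dy=+8->D; (4,8):dx=-6,dy=+11->D
  (4,9):dx=-4,dy=+5->D; (4,10):dx=+4,dy=+14->C; (5,6):dx=-9,dy=-12->C; (5,7):dx=-7,dy=-10->C
  (5,8):dx=-12,dy=-7->C; (5,9):dx=-10,dy=-13->C; (5,10):dx=-2,dy=-4->C; (6,7):dx=+2,dy=+2->C
  (6,8):dx=-3,dy=+5->D; (6,9):dx=-1,dy=-1->C; (6,10):dx=+7,dy=+8->C; (7,8):dx=-5,dy=+3->D
  (7,9):dx=-3,dy=-3->C; (7,10):dx=+5,dy=+6->C; (8,9):dx=+2,dy=-6->D; (8,10):dx=+10,dy=+3->C
  (9,10):dx=+8,dy=+9->C
Step 2: C = 25, D = 20, total pairs = 45.
Step 3: tau = (C - D)/(n(n-1)/2) = (25 - 20)/45 = 0.111111.
Step 4: Exact two-sided p-value (enumerate n! = 3628800 permutations of y under H0): p = 0.727490.
Step 5: alpha = 0.05. fail to reject H0.

tau_b = 0.1111 (C=25, D=20), p = 0.727490, fail to reject H0.


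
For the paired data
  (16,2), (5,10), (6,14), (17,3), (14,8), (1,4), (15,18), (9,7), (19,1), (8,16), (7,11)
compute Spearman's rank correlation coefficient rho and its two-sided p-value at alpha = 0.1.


Step 1: Rank x and y separately (midranks; no ties here).
rank(x): 16->9, 5->2, 6->3, 17->10, 14->7, 1->1, 15->8, 9->6, 19->11, 8->5, 7->4
rank(y): 2->2, 10->7, 14->9, 3->3, 8->6, 4->4, 18->11, 7->5, 1->1, 16->10, 11->8
Step 2: d_i = R_x(i) - R_y(i); compute d_i^2.
  (9-2)^2=49, (2-7)^2=25, (3-9)^2=36, (10-3)^2=49, (7-6)^2=1, (1-4)^2=9, (8-11)^2=9, (6-5)^2=1, (11-1)^2=100, (5-10)^2=25, (4-8)^2=16
sum(d^2) = 320.
Step 3: rho = 1 - 6*320 / (11*(11^2 - 1)) = 1 - 1920/1320 = -0.454545.
Step 4: Under H0, t = rho * sqrt((n-2)/(1-rho^2)) = -1.5309 ~ t(9).
Step 5: Two-sided p-value from the t-distribution with 9 df = 0.160145.
Step 6: alpha = 0.1. fail to reject H0.

rho = -0.4545, p = 0.160145, fail to reject H0 at alpha = 0.1.


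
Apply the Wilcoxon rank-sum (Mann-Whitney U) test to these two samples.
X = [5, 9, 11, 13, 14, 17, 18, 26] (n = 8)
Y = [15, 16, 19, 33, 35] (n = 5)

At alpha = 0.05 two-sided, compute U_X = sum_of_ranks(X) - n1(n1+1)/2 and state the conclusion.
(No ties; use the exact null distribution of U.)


Step 1: Combine and sort all 13 observations; assign midranks.
sorted (value, group): (5,X), (9,X), (11,X), (13,X), (14,X), (15,Y), (16,Y), (17,X), (18,X), (19,Y), (26,X), (33,Y), (35,Y)
ranks: 5->1, 9->2, 11->3, 13->4, 14->5, 15->6, 16->7, 17->8, 18->9, 19->10, 26->11, 33->12, 35->13
Step 2: Rank sum for X: R1 = 1 + 2 + 3 + 4 + 5 + 8 + 9 + 11 = 43.
Step 3: U_X = R1 - n1(n1+1)/2 = 43 - 8*9/2 = 43 - 36 = 7.
       U_Y = n1*n2 - U_X = 40 - 7 = 33.
Step 4: No ties, so the exact null distribution of U (based on enumerating the C(13,8) = 1287 equally likely rank assignments) gives the two-sided p-value.
Step 5: p-value = 0.065268; compare to alpha = 0.05. fail to reject H0.

U_X = 7, p = 0.065268, fail to reject H0 at alpha = 0.05.


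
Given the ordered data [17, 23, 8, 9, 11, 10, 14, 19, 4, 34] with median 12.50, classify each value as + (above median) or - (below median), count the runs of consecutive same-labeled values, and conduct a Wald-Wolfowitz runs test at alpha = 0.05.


Step 1: Compute median = 12.50; label A = above, B = below.
Labels in order: AABBBBAABA  (n_A = 5, n_B = 5)
Step 2: Count runs R = 5.
Step 3: Under H0 (random ordering), E[R] = 2*n_A*n_B/(n_A+n_B) + 1 = 2*5*5/10 + 1 = 6.0000.
        Var[R] = 2*n_A*n_B*(2*n_A*n_B - n_A - n_B) / ((n_A+n_B)^2 * (n_A+n_B-1)) = 2000/900 = 2.2222.
        SD[R] = 1.4907.
Step 4: Continuity-corrected z = (R + 0.5 - E[R]) / SD[R] = (5 + 0.5 - 6.0000) / 1.4907 = -0.3354.
Step 5: Two-sided p-value via normal approximation = 2*(1 - Phi(|z|)) = 0.737316.
Step 6: alpha = 0.05. fail to reject H0.

R = 5, z = -0.3354, p = 0.737316, fail to reject H0.


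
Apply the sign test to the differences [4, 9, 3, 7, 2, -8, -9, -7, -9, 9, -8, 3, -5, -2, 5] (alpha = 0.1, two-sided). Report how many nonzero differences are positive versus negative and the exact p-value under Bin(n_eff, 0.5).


Step 1: Discard zero differences. Original n = 15; n_eff = number of nonzero differences = 15.
Nonzero differences (with sign): +4, +9, +3, +7, +2, -8, -9, -7, -9, +9, -8, +3, -5, -2, +5
Step 2: Count signs: positive = 8, negative = 7.
Step 3: Under H0: P(positive) = 0.5, so the number of positives S ~ Bin(15, 0.5).
Step 4: Two-sided exact p-value = sum of Bin(15,0.5) probabilities at or below the observed probability = 1.000000.
Step 5: alpha = 0.1. fail to reject H0.

n_eff = 15, pos = 8, neg = 7, p = 1.000000, fail to reject H0.


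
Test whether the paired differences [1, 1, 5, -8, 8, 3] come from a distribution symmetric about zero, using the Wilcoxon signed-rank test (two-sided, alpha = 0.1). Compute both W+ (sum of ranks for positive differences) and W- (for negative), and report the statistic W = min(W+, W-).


Step 1: Drop any zero differences (none here) and take |d_i|.
|d| = [1, 1, 5, 8, 8, 3]
Step 2: Midrank |d_i| (ties get averaged ranks).
ranks: |1|->1.5, |1|->1.5, |5|->4, |8|->5.5, |8|->5.5, |3|->3
Step 3: Attach original signs; sum ranks with positive sign and with negative sign.
W+ = 1.5 + 1.5 + 4 + 5.5 + 3 = 15.5
W- = 5.5 = 5.5
(Check: W+ + W- = 21 should equal n(n+1)/2 = 21.)
Step 4: Test statistic W = min(W+, W-) = 5.5.
Step 5: Ties in |d|, so use the tie-corrected normal approximation.
        E[W] = n(n+1)/4 = 6*7/4 = 10.5.
        Tie groups: |d|=1 (t=2), |d|=8 (t=2); sum(t^3 - t) = 12.
        Var[W] = n(n+1)(2n+1)/24 - sum(t^3-t)/48 = 546/24 - 12/48 = 22.5.
        z = (W - E[W]) / sqrt(Var[W]) = (5.5 - 10.5) / 4.7434 = -1.0541.
        Two-sided p = 2*Phi(z) = 0.291841.
Step 6: alpha = 0.1. fail to reject H0.

W+ = 15.5, W- = 5.5, W = min = 5.5, p = 0.291841, fail to reject H0.


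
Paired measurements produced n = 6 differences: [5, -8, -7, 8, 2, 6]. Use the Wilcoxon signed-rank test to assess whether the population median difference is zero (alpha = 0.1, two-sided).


Step 1: Drop any zero differences (none here) and take |d_i|.
|d| = [5, 8, 7, 8, 2, 6]
Step 2: Midrank |d_i| (ties get averaged ranks).
ranks: |5|->2, |8|->5.5, |7|->4, |8|->5.5, |2|->1, |6|->3
Step 3: Attach original signs; sum ranks with positive sign and with negative sign.
W+ = 2 + 5.5 + 1 + 3 = 11.5
W- = 5.5 + 4 = 9.5
(Check: W+ + W- = 21 should equal n(n+1)/2 = 21.)
Step 4: Test statistic W = min(W+, W-) = 9.5.
Step 5: Ties in |d|, so use the tie-corrected normal approximation.
        E[W] = n(n+1)/4 = 6*7/4 = 10.5.
        Tie groups: |d|=8 (t=2); sum(t^3 - t) = 6.
        Var[W] = n(n+1)(2n+1)/24 - sum(t^3-t)/48 = 546/24 - 6/48 = 22.625.
        z = (W - E[W]) / sqrt(Var[W]) = (9.5 - 10.5) / 4.7566 = -0.2102.
        Two-sided p = 2*Phi(z) = 0.833484.
Step 6: alpha = 0.1. fail to reject H0.

W+ = 11.5, W- = 9.5, W = min = 9.5, p = 0.833484, fail to reject H0.


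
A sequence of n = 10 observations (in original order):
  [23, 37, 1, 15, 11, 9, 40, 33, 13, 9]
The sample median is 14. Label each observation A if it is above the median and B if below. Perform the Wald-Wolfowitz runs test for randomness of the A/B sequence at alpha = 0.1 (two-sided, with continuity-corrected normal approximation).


Step 1: Compute median = 14; label A = above, B = below.
Labels in order: AABABBAABB  (n_A = 5, n_B = 5)
Step 2: Count runs R = 6.
Step 3: Under H0 (random ordering), E[R] = 2*n_A*n_B/(n_A+n_B) + 1 = 2*5*5/10 + 1 = 6.0000.
        Var[R] = 2*n_A*n_B*(2*n_A*n_B - n_A - n_B) / ((n_A+n_B)^2 * (n_A+n_B-1)) = 2000/900 = 2.2222.
        SD[R] = 1.4907.
Step 4: R = E[R], so z = 0 with no continuity correction.
Step 5: Two-sided p-value via normal approximation = 2*(1 - Phi(|z|)) = 1.000000.
Step 6: alpha = 0.1. fail to reject H0.

R = 6, z = 0.0000, p = 1.000000, fail to reject H0.


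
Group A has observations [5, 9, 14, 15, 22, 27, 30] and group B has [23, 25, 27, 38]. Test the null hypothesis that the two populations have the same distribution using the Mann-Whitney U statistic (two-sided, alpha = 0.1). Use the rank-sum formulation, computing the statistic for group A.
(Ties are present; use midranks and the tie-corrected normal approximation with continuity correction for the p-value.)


Step 1: Combine and sort all 11 observations; assign midranks.
sorted (value, group): (5,X), (9,X), (14,X), (15,X), (22,X), (23,Y), (25,Y), (27,X), (27,Y), (30,X), (38,Y)
ranks: 5->1, 9->2, 14->3, 15->4, 22->5, 23->6, 25->7, 27->8.5, 27->8.5, 30->10, 38->11
Step 2: Rank sum for X: R1 = 1 + 2 + 3 + 4 + 5 + 8.5 + 10 = 33.5.
Step 3: U_X = R1 - n1(n1+1)/2 = 33.5 - 7*8/2 = 33.5 - 28 = 5.5.
       U_Y = n1*n2 - U_X = 28 - 5.5 = 22.5.
Step 4: Ties are present, so use the tie-corrected normal approximation (with continuity correction) for the p-value.
Step 5: p-value = 0.129695; compare to alpha = 0.1. fail to reject H0.

U_X = 5.5, p = 0.129695, fail to reject H0 at alpha = 0.1.


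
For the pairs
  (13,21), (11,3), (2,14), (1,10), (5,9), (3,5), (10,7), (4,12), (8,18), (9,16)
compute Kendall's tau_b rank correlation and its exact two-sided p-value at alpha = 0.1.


Step 1: Enumerate the 45 unordered pairs (i,j) with i<j and classify each by sign(x_j-x_i) * sign(y_j-y_i).
  (1,2):dx=-2,dy=-18->C; (1,3):dx=-11,dy=-7->C; (1,4):dx=-12,dy=-11->C; (1,5):dx=-8,dy=-12->C
  (1,6):dx=-10,dy=-16->C; (1,7):dx=-3,dy=-14->C; (1,8):dx=-9,dy=-9->C; (1,9):dx=-5,dy=-3->C
  (1,10):dx=-4,dy=-5->C; (2,3):dx=-9,dy=+11->D; (2,4):dx=-10,dy=+7->D; (2,5):dx=-6,dy=+6->D
  (2,6):dx=-8,dy=+2->D; (2,7):dx=-1,dy=+4->D; (2,8):dx=-7,dy=+9->D; (2,9):dx=-3,dy=+15->D
  (2,10):dx=-2,dy=+13->D; (3,4):dx=-1,dy=-4->C; (3,5):dx=+3,dy=-5->D; (3,6):dx=+1,dy=-9->D
  (3,7):dx=+8,dy=-7->D; (3,8):dx=+2,dy=-2->D; (3,9):dx=+6,dy=+4->C; (3,10):dx=+7,dy=+2->C
  (4,5):dx=+4,dy=-1->D; (4,6):dx=+2,dy=-5->D; (4,7):dx=+9,dy=-3->D; (4,8):dx=+3,dy=+2->C
  (4,9):dx=+7,dy=+8->C; (4,10):dx=+8,dy=+6->C; (5,6):dx=-2,dy=-4->C; (5,7):dx=+5,dy=-2->D
  (5,8):dx=-1,dy=+3->D; (5,9):dx=+3,dy=+9->C; (5,10):dx=+4,dy=+7->C; (6,7):dx=+7,dy=+2->C
  (6,8):dx=+1,dy=+7->C; (6,9):dx=+5,dy=+13->C; (6,10):dx=+6,dy=+11->C; (7,8):dx=-6,dy=+5->D
  (7,9):dx=-2,dy=+11->D; (7,10):dx=-1,dy=+9->D; (8,9):dx=+4,dy=+6->C; (8,10):dx=+5,dy=+4->C
  (9,10):dx=+1,dy=-2->D
Step 2: C = 24, D = 21, total pairs = 45.
Step 3: tau = (C - D)/(n(n-1)/2) = (24 - 21)/45 = 0.066667.
Step 4: Exact two-sided p-value (enumerate n! = 3628800 permutations of y under H0): p = 0.861801.
Step 5: alpha = 0.1. fail to reject H0.

tau_b = 0.0667 (C=24, D=21), p = 0.861801, fail to reject H0.


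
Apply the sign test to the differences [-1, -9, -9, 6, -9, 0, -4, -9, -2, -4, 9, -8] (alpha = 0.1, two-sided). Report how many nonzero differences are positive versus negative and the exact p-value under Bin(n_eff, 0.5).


Step 1: Discard zero differences. Original n = 12; n_eff = number of nonzero differences = 11.
Nonzero differences (with sign): -1, -9, -9, +6, -9, -4, -9, -2, -4, +9, -8
Step 2: Count signs: positive = 2, negative = 9.
Step 3: Under H0: P(positive) = 0.5, so the number of positives S ~ Bin(11, 0.5).
Step 4: Two-sided exact p-value = sum of Bin(11,0.5) probabilities at or below the observed probability = 0.065430.
Step 5: alpha = 0.1. reject H0.

n_eff = 11, pos = 2, neg = 9, p = 0.065430, reject H0.


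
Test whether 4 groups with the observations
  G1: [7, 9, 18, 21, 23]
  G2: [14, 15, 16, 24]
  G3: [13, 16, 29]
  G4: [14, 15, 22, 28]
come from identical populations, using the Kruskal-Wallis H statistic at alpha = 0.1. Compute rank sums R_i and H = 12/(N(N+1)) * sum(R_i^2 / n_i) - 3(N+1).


Step 1: Combine all N = 16 observations and assign midranks.
sorted (value, group, rank): (7,G1,1), (9,G1,2), (13,G3,3), (14,G2,4.5), (14,G4,4.5), (15,G2,6.5), (15,G4,6.5), (16,G2,8.5), (16,G3,8.5), (18,G1,10), (21,G1,11), (22,G4,12), (23,G1,13), (24,G2,14), (28,G4,15), (29,G3,16)
Step 2: Sum ranks within each group.
R_1 = 37 (n_1 = 5)
R_2 = 33.5 (n_2 = 4)
R_3 = 27.5 (n_3 = 3)
R_4 = 38 (n_4 = 4)
Step 3: H = 12/(N(N+1)) * sum(R_i^2/n_i) - 3(N+1)
     = 12/(16*17) * (37^2/5 + 33.5^2/4 + 27.5^2/3 + 38^2/4) - 3*17
     = 0.044118 * 1167.45 - 51
     = 0.504963.
Step 4: Ties present; correction factor C = 1 - 18/(16^3 - 16) = 0.995588. Corrected H = 0.504963 / 0.995588 = 0.507201.
Step 5: Under H0, H ~ chi^2(3); p-value = 0.917307.
Step 6: alpha = 0.1. fail to reject H0.

H = 0.5072, df = 3, p = 0.917307, fail to reject H0.


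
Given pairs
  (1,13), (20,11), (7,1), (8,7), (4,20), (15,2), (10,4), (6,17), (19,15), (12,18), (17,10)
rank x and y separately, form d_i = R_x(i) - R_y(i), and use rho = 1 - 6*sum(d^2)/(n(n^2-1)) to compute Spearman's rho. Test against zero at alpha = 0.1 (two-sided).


Step 1: Rank x and y separately (midranks; no ties here).
rank(x): 1->1, 20->11, 7->4, 8->5, 4->2, 15->8, 10->6, 6->3, 19->10, 12->7, 17->9
rank(y): 13->7, 11->6, 1->1, 7->4, 20->11, 2->2, 4->3, 17->9, 15->8, 18->10, 10->5
Step 2: d_i = R_x(i) - R_y(i); compute d_i^2.
  (1-7)^2=36, (11-6)^2=25, (4-1)^2=9, (5-4)^2=1, (2-11)^2=81, (8-2)^2=36, (6-3)^2=9, (3-9)^2=36, (10-8)^2=4, (7-10)^2=9, (9-5)^2=16
sum(d^2) = 262.
Step 3: rho = 1 - 6*262 / (11*(11^2 - 1)) = 1 - 1572/1320 = -0.190909.
Step 4: Under H0, t = rho * sqrt((n-2)/(1-rho^2)) = -0.5835 ~ t(9).
Step 5: Two-sided p-value from the t-distribution with 9 df = 0.573913.
Step 6: alpha = 0.1. fail to reject H0.

rho = -0.1909, p = 0.573913, fail to reject H0 at alpha = 0.1.


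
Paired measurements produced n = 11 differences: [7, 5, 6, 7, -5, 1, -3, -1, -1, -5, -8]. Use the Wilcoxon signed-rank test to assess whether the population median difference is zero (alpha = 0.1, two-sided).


Step 1: Drop any zero differences (none here) and take |d_i|.
|d| = [7, 5, 6, 7, 5, 1, 3, 1, 1, 5, 8]
Step 2: Midrank |d_i| (ties get averaged ranks).
ranks: |7|->9.5, |5|->6, |6|->8, |7|->9.5, |5|->6, |1|->2, |3|->4, |1|->2, |1|->2, |5|->6, |8|->11
Step 3: Attach original signs; sum ranks with positive sign and with negative sign.
W+ = 9.5 + 6 + 8 + 9.5 + 2 = 35
W- = 6 + 4 + 2 + 2 + 6 + 11 = 31
(Check: W+ + W- = 66 should equal n(n+1)/2 = 66.)
Step 4: Test statistic W = min(W+, W-) = 31.
Step 5: Ties in |d|, so use the tie-corrected normal approximation.
        E[W] = n(n+1)/4 = 11*12/4 = 33.
        Tie groups: |d|=1 (t=3), |d|=5 (t=3), |d|=7 (t=2); sum(t^3 - t) = 54.
        Var[W] = n(n+1)(2n+1)/24 - sum(t^3-t)/48 = 3036/24 - 54/48 = 125.375.
        z = (W - E[W]) / sqrt(Var[W]) = (31 - 33) / 11.1971 = -0.1786.
        Two-sided p = 2*Phi(z) = 0.858238.
Step 6: alpha = 0.1. fail to reject H0.

W+ = 35, W- = 31, W = min = 31, p = 0.858238, fail to reject H0.


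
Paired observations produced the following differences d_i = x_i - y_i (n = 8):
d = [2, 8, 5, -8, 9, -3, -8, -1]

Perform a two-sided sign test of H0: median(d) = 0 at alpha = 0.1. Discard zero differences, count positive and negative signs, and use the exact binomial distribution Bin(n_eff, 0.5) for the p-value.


Step 1: Discard zero differences. Original n = 8; n_eff = number of nonzero differences = 8.
Nonzero differences (with sign): +2, +8, +5, -8, +9, -3, -8, -1
Step 2: Count signs: positive = 4, negative = 4.
Step 3: Under H0: P(positive) = 0.5, so the number of positives S ~ Bin(8, 0.5).
Step 4: Two-sided exact p-value = sum of Bin(8,0.5) probabilities at or below the observed probability = 1.000000.
Step 5: alpha = 0.1. fail to reject H0.

n_eff = 8, pos = 4, neg = 4, p = 1.000000, fail to reject H0.


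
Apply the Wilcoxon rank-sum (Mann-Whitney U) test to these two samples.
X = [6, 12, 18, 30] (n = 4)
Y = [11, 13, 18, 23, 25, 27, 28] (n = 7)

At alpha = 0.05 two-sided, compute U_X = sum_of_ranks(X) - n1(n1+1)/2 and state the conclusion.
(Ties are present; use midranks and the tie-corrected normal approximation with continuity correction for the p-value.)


Step 1: Combine and sort all 11 observations; assign midranks.
sorted (value, group): (6,X), (11,Y), (12,X), (13,Y), (18,X), (18,Y), (23,Y), (25,Y), (27,Y), (28,Y), (30,X)
ranks: 6->1, 11->2, 12->3, 13->4, 18->5.5, 18->5.5, 23->7, 25->8, 27->9, 28->10, 30->11
Step 2: Rank sum for X: R1 = 1 + 3 + 5.5 + 11 = 20.5.
Step 3: U_X = R1 - n1(n1+1)/2 = 20.5 - 4*5/2 = 20.5 - 10 = 10.5.
       U_Y = n1*n2 - U_X = 28 - 10.5 = 17.5.
Step 4: Ties are present, so use the tie-corrected normal approximation (with continuity correction) for the p-value.
Step 5: p-value = 0.569872; compare to alpha = 0.05. fail to reject H0.

U_X = 10.5, p = 0.569872, fail to reject H0 at alpha = 0.05.


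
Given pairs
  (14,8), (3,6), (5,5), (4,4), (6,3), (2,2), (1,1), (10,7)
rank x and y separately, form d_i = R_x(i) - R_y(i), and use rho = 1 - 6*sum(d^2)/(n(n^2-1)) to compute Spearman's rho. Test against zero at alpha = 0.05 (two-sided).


Step 1: Rank x and y separately (midranks; no ties here).
rank(x): 14->8, 3->3, 5->5, 4->4, 6->6, 2->2, 1->1, 10->7
rank(y): 8->8, 6->6, 5->5, 4->4, 3->3, 2->2, 1->1, 7->7
Step 2: d_i = R_x(i) - R_y(i); compute d_i^2.
  (8-8)^2=0, (3-6)^2=9, (5-5)^2=0, (4-4)^2=0, (6-3)^2=9, (2-2)^2=0, (1-1)^2=0, (7-7)^2=0
sum(d^2) = 18.
Step 3: rho = 1 - 6*18 / (8*(8^2 - 1)) = 1 - 108/504 = 0.785714.
Step 4: Under H0, t = rho * sqrt((n-2)/(1-rho^2)) = 3.1113 ~ t(6).
Step 5: Two-sided p-value from the t-distribution with 6 df = 0.020815.
Step 6: alpha = 0.05. reject H0.

rho = 0.7857, p = 0.020815, reject H0 at alpha = 0.05.


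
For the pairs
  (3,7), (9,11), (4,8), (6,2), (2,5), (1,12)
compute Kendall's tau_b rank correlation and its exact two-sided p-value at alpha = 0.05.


Step 1: Enumerate the 15 unordered pairs (i,j) with i<j and classify each by sign(x_j-x_i) * sign(y_j-y_i).
  (1,2):dx=+6,dy=+4->C; (1,3):dx=+1,dy=+1->C; (1,4):dx=+3,dy=-5->D; (1,5):dx=-1,dy=-2->C
  (1,6):dx=-2,dy=+5->D; (2,3):dx=-5,dy=-3->C; (2,4):dx=-3,dy=-9->C; (2,5):dx=-7,dy=-6->C
  (2,6):dx=-8,dy=+1->D; (3,4):dx=+2,dy=-6->D; (3,5):dx=-2,dy=-3->C; (3,6):dx=-3,dy=+4->D
  (4,5):dx=-4,dy=+3->D; (4,6):dx=-5,dy=+10->D; (5,6):dx=-1,dy=+7->D
Step 2: C = 7, D = 8, total pairs = 15.
Step 3: tau = (C - D)/(n(n-1)/2) = (7 - 8)/15 = -0.066667.
Step 4: Exact two-sided p-value (enumerate n! = 720 permutations of y under H0): p = 1.000000.
Step 5: alpha = 0.05. fail to reject H0.

tau_b = -0.0667 (C=7, D=8), p = 1.000000, fail to reject H0.
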